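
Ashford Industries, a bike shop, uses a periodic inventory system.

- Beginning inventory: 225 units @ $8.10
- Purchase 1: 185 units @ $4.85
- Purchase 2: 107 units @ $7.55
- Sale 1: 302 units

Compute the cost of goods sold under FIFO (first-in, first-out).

COGS = $2,195.95

Sale 1 (302) [FIFO — oldest first]: 225 @ $8.10 + 77 @ $4.85 = $2,195.95
Ending inventory: 108 @ $4.85 + 107 @ $7.55 = $1,331.65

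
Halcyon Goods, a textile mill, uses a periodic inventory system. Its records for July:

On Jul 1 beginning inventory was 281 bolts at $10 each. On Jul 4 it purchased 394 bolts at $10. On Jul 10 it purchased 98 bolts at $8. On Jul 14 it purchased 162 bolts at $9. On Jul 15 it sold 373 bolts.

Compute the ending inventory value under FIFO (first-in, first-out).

Jul 15, 373 sold [FIFO — oldest first]: 281 @ $10 + 92 @ $10 = $3,730
Ending inventory: 302 @ $10 + 98 @ $8 + 162 @ $9 = $5,262
Check: goods available $8,992 = COGS $3,730 + ending $5,262

Ending inventory = $5,262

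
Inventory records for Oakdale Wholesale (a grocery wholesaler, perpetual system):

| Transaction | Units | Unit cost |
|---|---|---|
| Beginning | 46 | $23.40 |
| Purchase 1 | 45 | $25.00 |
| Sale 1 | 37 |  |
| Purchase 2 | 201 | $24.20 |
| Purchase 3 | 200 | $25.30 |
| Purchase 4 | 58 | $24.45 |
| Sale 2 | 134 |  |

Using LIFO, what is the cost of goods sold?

COGS = $4,265.90

Sale 1 (37) [LIFO — newest first]: 37 @ $25.00 = $925.00
Sale 2 (134) [LIFO — newest first]: 58 @ $24.45 + 76 @ $25.30 = $3,340.90
Total COGS = $925.00 + $3,340.90 = $4,265.90
Ending inventory: 46 @ $23.40 + 8 @ $25.00 + 201 @ $24.20 + 124 @ $25.30 = $9,277.80
Check: goods available $13,543.70 = COGS $4,265.90 + ending $9,277.80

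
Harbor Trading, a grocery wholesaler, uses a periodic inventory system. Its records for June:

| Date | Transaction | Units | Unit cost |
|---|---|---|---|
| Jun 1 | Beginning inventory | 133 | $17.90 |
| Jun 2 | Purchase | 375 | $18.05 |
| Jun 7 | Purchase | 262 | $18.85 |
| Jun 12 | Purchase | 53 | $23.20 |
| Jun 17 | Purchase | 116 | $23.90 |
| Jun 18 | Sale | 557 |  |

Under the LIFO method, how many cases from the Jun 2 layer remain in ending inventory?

Jun 18, 557 sold [LIFO — newest first]: 116 @ $23.90 + 53 @ $23.20 + 262 @ $18.85 + 126 @ $18.05 = $11,215.00
Ending inventory: 133 @ $17.90 + 249 @ $18.05 = $6,875.15
Check: goods available $18,090.15 = COGS $11,215.00 + ending $6,875.15

249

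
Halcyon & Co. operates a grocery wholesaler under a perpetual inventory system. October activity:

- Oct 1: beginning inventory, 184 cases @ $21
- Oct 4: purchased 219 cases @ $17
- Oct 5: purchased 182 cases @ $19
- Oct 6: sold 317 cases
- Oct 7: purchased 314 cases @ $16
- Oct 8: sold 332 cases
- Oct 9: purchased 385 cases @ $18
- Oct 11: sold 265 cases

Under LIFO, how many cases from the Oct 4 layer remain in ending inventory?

Oct 6, 317 sold [LIFO — newest first]: 182 @ $19 + 135 @ $17 = $5,753
Oct 8, 332 sold [LIFO — newest first]: 314 @ $16 + 18 @ $17 = $5,330
Oct 11, 265 sold [LIFO — newest first]: 265 @ $18 = $4,770
Total COGS = $5,753 + $5,330 + $4,770 = $15,853
Ending inventory: 184 @ $21 + 66 @ $17 + 120 @ $18 = $7,146

66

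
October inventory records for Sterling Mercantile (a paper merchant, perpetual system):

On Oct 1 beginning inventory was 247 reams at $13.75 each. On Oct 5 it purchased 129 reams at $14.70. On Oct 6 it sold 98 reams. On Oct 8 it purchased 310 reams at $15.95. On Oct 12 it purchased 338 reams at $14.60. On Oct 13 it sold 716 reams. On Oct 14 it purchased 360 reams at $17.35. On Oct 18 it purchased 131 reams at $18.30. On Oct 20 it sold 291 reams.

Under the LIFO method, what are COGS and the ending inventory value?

COGS = $17,457.65; ending inventory = $6,357.50

Oct 6, 98 sold [LIFO — newest first]: 98 @ $14.70 = $1,440.60
Oct 13, 716 sold [LIFO — newest first]: 338 @ $14.60 + 310 @ $15.95 + 31 @ $14.70 + 37 @ $13.75 = $10,843.75
Oct 20, 291 sold [LIFO — newest first]: 131 @ $18.30 + 160 @ $17.35 = $5,173.30
Total COGS = $1,440.60 + $10,843.75 + $5,173.30 = $17,457.65
Ending inventory: 210 @ $13.75 + 200 @ $17.35 = $6,357.50
Check: goods available $23,815.15 = COGS $17,457.65 + ending $6,357.50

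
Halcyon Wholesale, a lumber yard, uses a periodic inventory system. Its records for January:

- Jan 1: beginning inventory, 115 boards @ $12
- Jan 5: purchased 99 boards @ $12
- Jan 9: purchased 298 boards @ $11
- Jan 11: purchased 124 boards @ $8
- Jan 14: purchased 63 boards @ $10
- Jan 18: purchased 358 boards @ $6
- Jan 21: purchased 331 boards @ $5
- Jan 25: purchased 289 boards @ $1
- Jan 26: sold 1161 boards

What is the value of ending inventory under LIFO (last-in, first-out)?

Jan 26, 1161 sold [LIFO — newest first]: 289 @ $1 + 331 @ $5 + 358 @ $6 + 63 @ $10 + 120 @ $8 = $5,682
Ending inventory: 115 @ $12 + 99 @ $12 + 298 @ $11 + 4 @ $8 = $5,878

Ending inventory = $5,878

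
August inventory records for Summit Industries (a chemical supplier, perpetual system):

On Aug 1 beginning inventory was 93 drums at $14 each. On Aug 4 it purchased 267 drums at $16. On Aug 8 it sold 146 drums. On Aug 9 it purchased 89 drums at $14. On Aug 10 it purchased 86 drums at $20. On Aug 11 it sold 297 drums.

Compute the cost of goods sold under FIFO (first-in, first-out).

COGS = $6,736

Aug 8, 146 sold [FIFO — oldest first]: 93 @ $14 + 53 @ $16 = $2,150
Aug 11, 297 sold [FIFO — oldest first]: 214 @ $16 + 83 @ $14 = $4,586
Total COGS = $2,150 + $4,586 = $6,736
Ending inventory: 6 @ $14 + 86 @ $20 = $1,804
Check: goods available $8,540 = COGS $6,736 + ending $1,804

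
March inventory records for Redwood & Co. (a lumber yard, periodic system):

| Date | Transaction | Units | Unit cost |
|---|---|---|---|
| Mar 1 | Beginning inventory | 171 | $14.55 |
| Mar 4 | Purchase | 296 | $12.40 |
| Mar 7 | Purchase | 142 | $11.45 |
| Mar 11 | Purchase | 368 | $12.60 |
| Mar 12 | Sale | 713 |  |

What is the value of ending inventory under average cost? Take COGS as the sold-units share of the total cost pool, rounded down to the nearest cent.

Mar 12, sell 713: 713/977 × $12,421.15 → $9,064.76
Ending inventory (cost pool remaining) = $3,356.39

Ending inventory = $3,356.39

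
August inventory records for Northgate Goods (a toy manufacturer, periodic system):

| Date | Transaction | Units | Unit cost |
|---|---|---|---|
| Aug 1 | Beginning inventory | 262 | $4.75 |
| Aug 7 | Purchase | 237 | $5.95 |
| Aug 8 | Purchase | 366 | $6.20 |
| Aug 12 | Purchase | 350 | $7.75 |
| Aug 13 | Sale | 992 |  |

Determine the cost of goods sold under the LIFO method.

Aug 13, 992 sold [LIFO — newest first]: 350 @ $7.75 + 366 @ $6.20 + 237 @ $5.95 + 39 @ $4.75 = $6,577.10
Ending inventory: 223 @ $4.75 = $1,059.25
Check: goods available $7,636.35 = COGS $6,577.10 + ending $1,059.25

COGS = $6,577.10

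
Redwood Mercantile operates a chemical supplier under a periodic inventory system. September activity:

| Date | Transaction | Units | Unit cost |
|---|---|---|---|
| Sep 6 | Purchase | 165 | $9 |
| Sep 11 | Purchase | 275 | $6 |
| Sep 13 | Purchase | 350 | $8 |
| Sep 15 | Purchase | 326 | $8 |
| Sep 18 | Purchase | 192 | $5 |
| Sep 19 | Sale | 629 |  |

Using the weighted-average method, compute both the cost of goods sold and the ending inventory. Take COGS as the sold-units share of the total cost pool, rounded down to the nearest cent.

COGS = $4,569.86; ending inventory = $4,933.14

Sep 19, sell 629: 629/1308 × $9,503.00 → $4,569.86
Ending inventory (cost pool remaining) = $4,933.14
Check: goods available $9,503.00 = COGS $4,569.86 + ending $4,933.14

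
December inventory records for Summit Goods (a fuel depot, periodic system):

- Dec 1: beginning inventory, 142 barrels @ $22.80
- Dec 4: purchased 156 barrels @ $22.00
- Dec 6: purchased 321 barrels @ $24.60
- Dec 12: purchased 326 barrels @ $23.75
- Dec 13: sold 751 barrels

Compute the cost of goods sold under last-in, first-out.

Dec 13, 751 sold [LIFO — newest first]: 326 @ $23.75 + 321 @ $24.60 + 104 @ $22.00 = $17,927.10
Ending inventory: 142 @ $22.80 + 52 @ $22.00 = $4,381.60
Check: goods available $22,308.70 = COGS $17,927.10 + ending $4,381.60

COGS = $17,927.10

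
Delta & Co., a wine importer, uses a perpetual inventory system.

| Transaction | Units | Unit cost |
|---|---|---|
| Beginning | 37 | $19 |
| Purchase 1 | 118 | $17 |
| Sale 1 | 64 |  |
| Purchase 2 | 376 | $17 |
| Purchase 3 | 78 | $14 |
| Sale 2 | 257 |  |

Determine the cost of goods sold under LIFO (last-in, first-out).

Sale 1 (64) [LIFO — newest first]: 64 @ $17 = $1,088
Sale 2 (257) [LIFO — newest first]: 78 @ $14 + 179 @ $17 = $4,135
Total COGS = $1,088 + $4,135 = $5,223
Ending inventory: 37 @ $19 + 54 @ $17 + 197 @ $17 = $4,970

COGS = $5,223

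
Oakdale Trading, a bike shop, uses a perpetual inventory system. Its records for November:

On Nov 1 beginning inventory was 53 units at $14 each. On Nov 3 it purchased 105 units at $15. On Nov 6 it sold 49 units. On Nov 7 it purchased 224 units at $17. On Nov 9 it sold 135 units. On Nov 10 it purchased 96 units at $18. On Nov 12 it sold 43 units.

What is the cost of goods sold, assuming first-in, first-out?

Nov 6, 49 sold [FIFO — oldest first]: 49 @ $14 = $686
Nov 9, 135 sold [FIFO — oldest first]: 4 @ $14 + 105 @ $15 + 26 @ $17 = $2,073
Nov 12, 43 sold [FIFO — oldest first]: 43 @ $17 = $731
Total COGS = $686 + $2,073 + $731 = $3,490
Ending inventory: 155 @ $17 + 96 @ $18 = $4,363

COGS = $3,490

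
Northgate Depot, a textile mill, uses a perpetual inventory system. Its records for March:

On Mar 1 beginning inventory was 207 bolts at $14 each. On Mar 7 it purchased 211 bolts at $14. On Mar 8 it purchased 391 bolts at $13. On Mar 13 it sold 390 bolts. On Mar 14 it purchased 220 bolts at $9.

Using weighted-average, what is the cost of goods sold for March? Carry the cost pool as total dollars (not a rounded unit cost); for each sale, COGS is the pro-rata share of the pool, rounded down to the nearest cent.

After Mar 1: 207 on hand, pool $2,898.00 (≈ $14.0000 each)
After Mar 7: 418 on hand, pool $5,852.00 (≈ $14.0000 each)
After Mar 8: 809 on hand, pool $10,935.00 (≈ $13.5167 each)
Mar 13, sell 390: 390/809 × $10,935.00 → $5,271.50
After Mar 14: 639 on hand, pool $7,643.50 (≈ $11.9617 each)
Ending inventory (cost pool remaining) = $7,643.50
Check: goods available $12,915.00 = COGS $5,271.50 + ending $7,643.50

COGS = $5,271.50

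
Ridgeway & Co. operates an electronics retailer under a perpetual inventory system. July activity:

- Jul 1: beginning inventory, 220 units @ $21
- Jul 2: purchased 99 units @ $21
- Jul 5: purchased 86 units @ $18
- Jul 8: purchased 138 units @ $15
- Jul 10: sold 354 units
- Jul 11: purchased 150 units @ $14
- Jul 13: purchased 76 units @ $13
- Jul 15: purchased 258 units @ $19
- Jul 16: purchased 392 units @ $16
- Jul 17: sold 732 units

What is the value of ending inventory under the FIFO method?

Jul 10, 354 sold [FIFO — oldest first]: 220 @ $21 + 99 @ $21 + 35 @ $18 = $7,329
Jul 17, 732 sold [FIFO — oldest first]: 51 @ $18 + 138 @ $15 + 150 @ $14 + 76 @ $13 + 258 @ $19 + 59 @ $16 = $11,922
Total COGS = $7,329 + $11,922 = $19,251
Ending inventory: 333 @ $16 = $5,328
Check: goods available $24,579 = COGS $19,251 + ending $5,328

Ending inventory = $5,328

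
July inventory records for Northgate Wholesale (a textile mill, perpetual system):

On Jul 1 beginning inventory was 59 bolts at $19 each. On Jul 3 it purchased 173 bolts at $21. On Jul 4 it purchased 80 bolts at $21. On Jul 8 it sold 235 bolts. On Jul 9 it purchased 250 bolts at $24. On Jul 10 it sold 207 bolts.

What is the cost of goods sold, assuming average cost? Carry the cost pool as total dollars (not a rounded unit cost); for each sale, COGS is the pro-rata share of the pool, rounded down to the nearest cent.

After Jul 1: 59 on hand, pool $1,121.00 (≈ $19.0000 each)
After Jul 3: 232 on hand, pool $4,754.00 (≈ $20.4914 each)
After Jul 4: 312 on hand, pool $6,434.00 (≈ $20.6218 each)
Jul 8, sell 235: 235/312 × $6,434.00 → $4,846.12
After Jul 9: 327 on hand, pool $7,587.88 (≈ $23.2045 each)
Jul 10, sell 207: 207/327 × $7,587.88 → $4,803.33
Total COGS = $4,846.12 + $4,803.33 = $9,649.45
Ending inventory (cost pool remaining) = $2,784.55
Check: goods available $12,434.00 = COGS $9,649.45 + ending $2,784.55

COGS = $9,649.45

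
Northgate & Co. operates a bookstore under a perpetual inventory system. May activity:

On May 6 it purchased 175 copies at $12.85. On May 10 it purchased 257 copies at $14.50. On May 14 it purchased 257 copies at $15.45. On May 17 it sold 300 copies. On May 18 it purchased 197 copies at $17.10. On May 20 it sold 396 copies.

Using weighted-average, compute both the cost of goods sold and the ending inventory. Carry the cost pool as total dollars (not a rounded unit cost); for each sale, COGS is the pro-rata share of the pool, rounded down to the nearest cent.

After May 6: 175 on hand, pool $2,248.75 (≈ $12.8500 each)
After May 10: 432 on hand, pool $5,975.25 (≈ $13.8316 each)
After May 14: 689 on hand, pool $9,945.90 (≈ $14.4353 each)
May 17, sell 300: 300/689 × $9,945.90 → $4,330.58
After May 18: 586 on hand, pool $8,984.02 (≈ $15.3311 each)
May 20, sell 396: 396/586 × $8,984.02 → $6,071.11
Total COGS = $4,330.58 + $6,071.11 = $10,401.69
Ending inventory (cost pool remaining) = $2,912.91
Check: goods available $13,314.60 = COGS $10,401.69 + ending $2,912.91

COGS = $10,401.69; ending inventory = $2,912.91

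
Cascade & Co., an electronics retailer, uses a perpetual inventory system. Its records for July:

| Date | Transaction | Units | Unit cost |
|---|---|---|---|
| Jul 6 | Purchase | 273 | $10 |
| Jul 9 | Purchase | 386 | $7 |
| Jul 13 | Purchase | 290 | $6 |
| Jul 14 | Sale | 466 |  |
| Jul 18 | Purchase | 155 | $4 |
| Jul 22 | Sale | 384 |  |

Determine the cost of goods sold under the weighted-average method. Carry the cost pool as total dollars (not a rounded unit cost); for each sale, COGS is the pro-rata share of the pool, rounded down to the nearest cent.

After Jul 6: 273 on hand, pool $2,730.00 (≈ $10.0000 each)
After Jul 9: 659 on hand, pool $5,432.00 (≈ $8.2428 each)
After Jul 13: 949 on hand, pool $7,172.00 (≈ $7.5574 each)
Jul 14, sell 466: 466/949 × $7,172.00 → $3,521.76
After Jul 18: 638 on hand, pool $4,270.24 (≈ $6.6932 each)
Jul 22, sell 384: 384/638 × $4,270.24 → $2,570.17
Total COGS = $3,521.76 + $2,570.17 = $6,091.93
Ending inventory (cost pool remaining) = $1,700.07
Check: goods available $7,792.00 = COGS $6,091.93 + ending $1,700.07

COGS = $6,091.93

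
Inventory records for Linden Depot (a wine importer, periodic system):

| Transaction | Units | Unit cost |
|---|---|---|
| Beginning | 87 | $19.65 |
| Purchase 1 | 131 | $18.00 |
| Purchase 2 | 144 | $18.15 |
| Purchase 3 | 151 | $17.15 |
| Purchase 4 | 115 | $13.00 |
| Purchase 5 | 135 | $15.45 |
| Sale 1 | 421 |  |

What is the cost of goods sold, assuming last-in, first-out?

Sale 1 (421) [LIFO — newest first]: 135 @ $15.45 + 115 @ $13.00 + 151 @ $17.15 + 20 @ $18.15 = $6,533.40
Ending inventory: 87 @ $19.65 + 131 @ $18.00 + 124 @ $18.15 = $6,318.15
Check: goods available $12,851.55 = COGS $6,533.40 + ending $6,318.15

COGS = $6,533.40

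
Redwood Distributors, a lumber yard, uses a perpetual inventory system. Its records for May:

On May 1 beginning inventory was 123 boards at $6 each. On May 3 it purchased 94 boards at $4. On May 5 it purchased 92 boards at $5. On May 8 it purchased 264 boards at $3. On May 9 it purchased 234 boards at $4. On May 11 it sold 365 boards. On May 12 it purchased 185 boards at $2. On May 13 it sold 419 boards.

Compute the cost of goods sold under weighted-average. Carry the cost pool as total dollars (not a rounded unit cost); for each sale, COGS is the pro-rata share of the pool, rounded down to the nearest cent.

After May 1: 123 on hand, pool $738.00 (≈ $6.0000 each)
After May 3: 217 on hand, pool $1,114.00 (≈ $5.1336 each)
After May 5: 309 on hand, pool $1,574.00 (≈ $5.0939 each)
After May 8: 573 on hand, pool $2,366.00 (≈ $4.1291 each)
After May 9: 807 on hand, pool $3,302.00 (≈ $4.0917 each)
May 11, sell 365: 365/807 × $3,302.00 → $1,493.46
After May 12: 627 on hand, pool $2,178.54 (≈ $3.4745 each)
May 13, sell 419: 419/627 × $2,178.54 → $1,455.83
Total COGS = $1,493.46 + $1,455.83 = $2,949.29
Ending inventory (cost pool remaining) = $722.71

COGS = $2,949.29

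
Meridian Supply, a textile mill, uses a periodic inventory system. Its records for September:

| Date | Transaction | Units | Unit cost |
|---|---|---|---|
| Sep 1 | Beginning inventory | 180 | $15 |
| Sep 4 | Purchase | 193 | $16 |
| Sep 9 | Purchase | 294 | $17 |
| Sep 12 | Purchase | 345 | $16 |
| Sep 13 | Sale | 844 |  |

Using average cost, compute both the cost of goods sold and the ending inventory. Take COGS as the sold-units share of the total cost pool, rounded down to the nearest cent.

COGS = $13,599.07; ending inventory = $2,706.93

Sep 13, sell 844: 844/1012 × $16,306.00 → $13,599.07
Ending inventory (cost pool remaining) = $2,706.93
Check: goods available $16,306.00 = COGS $13,599.07 + ending $2,706.93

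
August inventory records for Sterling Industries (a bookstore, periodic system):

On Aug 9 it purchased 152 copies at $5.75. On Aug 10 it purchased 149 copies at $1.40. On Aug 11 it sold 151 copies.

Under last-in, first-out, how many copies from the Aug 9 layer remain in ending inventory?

150

Aug 11, 151 sold [LIFO — newest first]: 149 @ $1.40 + 2 @ $5.75 = $220.10
Ending inventory: 150 @ $5.75 = $862.50
Check: goods available $1,082.60 = COGS $220.10 + ending $862.50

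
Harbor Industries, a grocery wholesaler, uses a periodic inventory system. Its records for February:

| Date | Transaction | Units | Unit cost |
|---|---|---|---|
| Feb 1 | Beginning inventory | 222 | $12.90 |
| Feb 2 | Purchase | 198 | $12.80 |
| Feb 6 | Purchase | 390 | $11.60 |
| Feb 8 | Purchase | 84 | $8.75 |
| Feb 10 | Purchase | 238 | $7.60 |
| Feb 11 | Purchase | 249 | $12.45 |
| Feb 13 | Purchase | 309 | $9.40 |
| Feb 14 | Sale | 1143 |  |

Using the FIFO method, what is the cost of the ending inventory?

Feb 14, 1143 sold [FIFO — oldest first]: 222 @ $12.90 + 198 @ $12.80 + 390 @ $11.60 + 84 @ $8.75 + 238 @ $7.60 + 11 @ $12.45 = $12,602.95
Ending inventory: 238 @ $12.45 + 309 @ $9.40 = $5,867.70
Check: goods available $18,470.65 = COGS $12,602.95 + ending $5,867.70

Ending inventory = $5,867.70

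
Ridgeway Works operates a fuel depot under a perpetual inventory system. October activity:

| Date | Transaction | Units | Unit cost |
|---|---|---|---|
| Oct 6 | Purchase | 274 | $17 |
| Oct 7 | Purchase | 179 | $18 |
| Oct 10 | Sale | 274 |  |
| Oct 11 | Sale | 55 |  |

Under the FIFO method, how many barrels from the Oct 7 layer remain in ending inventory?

Oct 10, 274 sold [FIFO — oldest first]: 274 @ $17 = $4,658
Oct 11, 55 sold [FIFO — oldest first]: 55 @ $18 = $990
Total COGS = $4,658 + $990 = $5,648
Ending inventory: 124 @ $18 = $2,232

124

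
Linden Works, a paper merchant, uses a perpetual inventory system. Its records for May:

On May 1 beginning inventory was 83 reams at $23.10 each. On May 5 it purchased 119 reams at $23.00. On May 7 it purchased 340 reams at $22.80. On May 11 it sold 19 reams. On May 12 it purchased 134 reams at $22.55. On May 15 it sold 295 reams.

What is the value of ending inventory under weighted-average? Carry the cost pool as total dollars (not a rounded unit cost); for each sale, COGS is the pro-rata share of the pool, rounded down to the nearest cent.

Ending inventory = $8,261.04

After May 1: 83 on hand, pool $1,917.30 (≈ $23.1000 each)
After May 5: 202 on hand, pool $4,654.30 (≈ $23.0411 each)
After May 7: 542 on hand, pool $12,406.30 (≈ $22.8899 each)
May 11, sell 19: 19/542 × $12,406.30 → $434.90
After May 12: 657 on hand, pool $14,993.10 (≈ $22.8205 each)
May 15, sell 295: 295/657 × $14,993.10 → $6,732.06
Total COGS = $434.90 + $6,732.06 = $7,166.96
Ending inventory (cost pool remaining) = $8,261.04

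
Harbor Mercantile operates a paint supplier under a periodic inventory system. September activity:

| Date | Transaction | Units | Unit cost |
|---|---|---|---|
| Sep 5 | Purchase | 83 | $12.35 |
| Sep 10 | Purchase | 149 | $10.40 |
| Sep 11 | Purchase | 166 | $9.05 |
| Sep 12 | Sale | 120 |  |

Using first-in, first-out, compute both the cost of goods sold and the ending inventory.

Sep 12, 120 sold [FIFO — oldest first]: 83 @ $12.35 + 37 @ $10.40 = $1,409.85
Ending inventory: 112 @ $10.40 + 166 @ $9.05 = $2,667.10

COGS = $1,409.85; ending inventory = $2,667.10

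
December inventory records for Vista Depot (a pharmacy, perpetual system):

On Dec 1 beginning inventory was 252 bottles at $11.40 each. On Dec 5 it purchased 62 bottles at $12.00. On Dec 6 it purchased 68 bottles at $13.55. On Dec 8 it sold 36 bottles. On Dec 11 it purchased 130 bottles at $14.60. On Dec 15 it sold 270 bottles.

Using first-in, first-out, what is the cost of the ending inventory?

Dec 8, 36 sold [FIFO — oldest first]: 36 @ $11.40 = $410.40
Dec 15, 270 sold [FIFO — oldest first]: 216 @ $11.40 + 54 @ $12.00 = $3,110.40
Total COGS = $410.40 + $3,110.40 = $3,520.80
Ending inventory: 8 @ $12.00 + 68 @ $13.55 + 130 @ $14.60 = $2,915.40

Ending inventory = $2,915.40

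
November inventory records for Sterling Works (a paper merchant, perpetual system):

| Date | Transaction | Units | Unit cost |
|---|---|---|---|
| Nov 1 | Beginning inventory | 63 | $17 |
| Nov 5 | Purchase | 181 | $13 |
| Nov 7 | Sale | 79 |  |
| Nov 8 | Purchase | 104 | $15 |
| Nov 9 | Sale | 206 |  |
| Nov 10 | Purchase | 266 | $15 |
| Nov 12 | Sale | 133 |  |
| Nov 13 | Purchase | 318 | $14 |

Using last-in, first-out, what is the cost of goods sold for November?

COGS = $5,908

Nov 7, 79 sold [LIFO — newest first]: 79 @ $13 = $1,027
Nov 9, 206 sold [LIFO — newest first]: 104 @ $15 + 102 @ $13 = $2,886
Nov 12, 133 sold [LIFO — newest first]: 133 @ $15 = $1,995
Total COGS = $1,027 + $2,886 + $1,995 = $5,908
Ending inventory: 63 @ $17 + 133 @ $15 + 318 @ $14 = $7,518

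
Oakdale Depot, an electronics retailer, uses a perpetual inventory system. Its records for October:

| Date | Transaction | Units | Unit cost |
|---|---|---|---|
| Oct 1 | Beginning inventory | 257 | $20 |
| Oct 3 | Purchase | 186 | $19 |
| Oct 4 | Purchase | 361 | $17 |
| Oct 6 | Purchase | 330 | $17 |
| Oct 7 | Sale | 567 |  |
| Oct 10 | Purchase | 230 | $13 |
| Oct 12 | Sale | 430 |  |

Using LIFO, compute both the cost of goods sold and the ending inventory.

Oct 7, 567 sold [LIFO — newest first]: 330 @ $17 + 237 @ $17 = $9,639
Oct 12, 430 sold [LIFO — newest first]: 230 @ $13 + 124 @ $17 + 76 @ $19 = $6,542
Total COGS = $9,639 + $6,542 = $16,181
Ending inventory: 257 @ $20 + 110 @ $19 = $7,230

COGS = $16,181; ending inventory = $7,230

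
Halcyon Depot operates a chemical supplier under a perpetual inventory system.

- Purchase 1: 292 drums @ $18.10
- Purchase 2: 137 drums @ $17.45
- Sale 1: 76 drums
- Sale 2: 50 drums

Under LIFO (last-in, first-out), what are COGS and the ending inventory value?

Sale 1 (76) [LIFO — newest first]: 76 @ $17.45 = $1,326.20
Sale 2 (50) [LIFO — newest first]: 50 @ $17.45 = $872.50
Total COGS = $1,326.20 + $872.50 = $2,198.70
Ending inventory: 292 @ $18.10 + 11 @ $17.45 = $5,477.15

COGS = $2,198.70; ending inventory = $5,477.15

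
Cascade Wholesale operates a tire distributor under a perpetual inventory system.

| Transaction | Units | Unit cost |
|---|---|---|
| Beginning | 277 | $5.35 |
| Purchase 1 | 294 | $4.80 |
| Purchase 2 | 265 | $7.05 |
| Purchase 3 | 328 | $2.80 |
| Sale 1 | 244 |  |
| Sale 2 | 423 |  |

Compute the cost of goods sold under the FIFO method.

COGS = $3,569.95

Sale 1 (244) [FIFO — oldest first]: 244 @ $5.35 = $1,305.40
Sale 2 (423) [FIFO — oldest first]: 33 @ $5.35 + 294 @ $4.80 + 96 @ $7.05 = $2,264.55
Total COGS = $1,305.40 + $2,264.55 = $3,569.95
Ending inventory: 169 @ $7.05 + 328 @ $2.80 = $2,109.85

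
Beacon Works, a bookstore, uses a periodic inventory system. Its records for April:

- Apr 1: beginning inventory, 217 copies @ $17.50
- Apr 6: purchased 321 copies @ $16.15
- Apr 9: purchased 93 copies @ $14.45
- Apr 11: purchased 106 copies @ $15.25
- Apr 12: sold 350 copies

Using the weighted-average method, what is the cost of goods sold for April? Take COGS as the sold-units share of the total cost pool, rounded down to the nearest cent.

COGS = $5,671.23

Apr 12, sell 350: 350/737 × $11,942.00 → $5,671.23
Ending inventory (cost pool remaining) = $6,270.77
Check: goods available $11,942.00 = COGS $5,671.23 + ending $6,270.77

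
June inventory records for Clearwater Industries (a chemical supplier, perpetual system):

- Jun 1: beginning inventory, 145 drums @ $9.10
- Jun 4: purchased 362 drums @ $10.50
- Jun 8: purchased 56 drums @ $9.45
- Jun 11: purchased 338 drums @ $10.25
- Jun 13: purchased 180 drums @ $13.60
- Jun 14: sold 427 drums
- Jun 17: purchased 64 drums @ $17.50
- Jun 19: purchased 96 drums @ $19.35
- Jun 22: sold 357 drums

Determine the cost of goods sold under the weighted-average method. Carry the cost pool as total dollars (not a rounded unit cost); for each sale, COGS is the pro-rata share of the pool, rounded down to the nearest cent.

After Jun 1: 145 on hand, pool $1,319.50 (≈ $9.1000 each)
After Jun 4: 507 on hand, pool $5,120.50 (≈ $10.0996 each)
After Jun 8: 563 on hand, pool $5,649.70 (≈ $10.0350 each)
After Jun 11: 901 on hand, pool $9,114.20 (≈ $10.1156 each)
After Jun 13: 1081 on hand, pool $11,562.20 (≈ $10.6958 each)
Jun 14, sell 427: 427/1081 × $11,562.20 → $4,567.12
After Jun 17: 718 on hand, pool $8,115.08 (≈ $11.3023 each)
After Jun 19: 814 on hand, pool $9,972.68 (≈ $12.2514 each)
Jun 22, sell 357: 357/814 × $9,972.68 → $4,373.76
Total COGS = $4,567.12 + $4,373.76 = $8,940.88
Ending inventory (cost pool remaining) = $5,598.92

COGS = $8,940.88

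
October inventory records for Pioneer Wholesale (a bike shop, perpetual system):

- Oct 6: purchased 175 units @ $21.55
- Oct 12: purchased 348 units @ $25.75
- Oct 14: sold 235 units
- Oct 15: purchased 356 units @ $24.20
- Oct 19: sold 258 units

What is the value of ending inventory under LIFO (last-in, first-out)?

Oct 14, 235 sold [LIFO — newest first]: 235 @ $25.75 = $6,051.25
Oct 19, 258 sold [LIFO — newest first]: 258 @ $24.20 = $6,243.60
Total COGS = $6,051.25 + $6,243.60 = $12,294.85
Ending inventory: 175 @ $21.55 + 113 @ $25.75 + 98 @ $24.20 = $9,052.60

Ending inventory = $9,052.60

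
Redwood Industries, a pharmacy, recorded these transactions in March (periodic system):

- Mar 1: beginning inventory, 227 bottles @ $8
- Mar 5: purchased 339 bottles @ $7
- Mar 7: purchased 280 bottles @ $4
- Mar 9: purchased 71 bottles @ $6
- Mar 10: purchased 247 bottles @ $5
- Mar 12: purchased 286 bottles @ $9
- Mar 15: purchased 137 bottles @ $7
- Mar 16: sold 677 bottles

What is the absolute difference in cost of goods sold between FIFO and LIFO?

$177

FIFO COGS: 227 @ $8 + 339 @ $7 + 111 @ $4 = $4,633
LIFO COGS: 137 @ $7 + 286 @ $9 + 247 @ $5 + 7 @ $6 = $4,810
Difference = |$4,633 − $4,810| = $177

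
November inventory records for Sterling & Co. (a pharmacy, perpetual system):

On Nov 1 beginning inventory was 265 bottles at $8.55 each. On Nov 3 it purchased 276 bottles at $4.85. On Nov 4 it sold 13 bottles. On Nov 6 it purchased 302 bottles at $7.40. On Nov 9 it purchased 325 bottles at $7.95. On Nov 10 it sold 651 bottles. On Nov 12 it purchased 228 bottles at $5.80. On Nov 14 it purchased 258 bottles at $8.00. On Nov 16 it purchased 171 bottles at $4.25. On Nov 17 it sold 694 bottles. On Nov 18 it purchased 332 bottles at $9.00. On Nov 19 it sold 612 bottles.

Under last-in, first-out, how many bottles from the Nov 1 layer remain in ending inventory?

Nov 4, 13 sold [LIFO — newest first]: 13 @ $4.85 = $63.05
Nov 10, 651 sold [LIFO — newest first]: 325 @ $7.95 + 302 @ $7.40 + 24 @ $4.85 = $4,934.95
Nov 17, 694 sold [LIFO — newest first]: 171 @ $4.25 + 258 @ $8.00 + 228 @ $5.80 + 37 @ $4.85 = $4,292.60
Nov 19, 612 sold [LIFO — newest first]: 332 @ $9.00 + 202 @ $4.85 + 78 @ $8.55 = $4,634.60
Total COGS = $63.05 + $4,934.95 + $4,292.60 + $4,634.60 = $13,925.20
Ending inventory: 187 @ $8.55 = $1,598.85

187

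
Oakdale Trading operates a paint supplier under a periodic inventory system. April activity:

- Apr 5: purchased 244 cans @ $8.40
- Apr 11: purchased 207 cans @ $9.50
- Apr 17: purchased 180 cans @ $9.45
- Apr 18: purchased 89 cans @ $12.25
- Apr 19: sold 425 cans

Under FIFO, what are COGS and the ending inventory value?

Apr 19, 425 sold [FIFO — oldest first]: 244 @ $8.40 + 181 @ $9.50 = $3,769.10
Ending inventory: 26 @ $9.50 + 180 @ $9.45 + 89 @ $12.25 = $3,038.25

COGS = $3,769.10; ending inventory = $3,038.25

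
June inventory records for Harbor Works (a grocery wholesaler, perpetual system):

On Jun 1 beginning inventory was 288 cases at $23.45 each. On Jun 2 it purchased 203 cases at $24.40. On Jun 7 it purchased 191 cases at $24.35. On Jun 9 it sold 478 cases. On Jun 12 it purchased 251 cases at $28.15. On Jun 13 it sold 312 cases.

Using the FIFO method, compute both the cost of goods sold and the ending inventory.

COGS = $19,397.85; ending inventory = $4,025.45

Jun 9, 478 sold [FIFO — oldest first]: 288 @ $23.45 + 190 @ $24.40 = $11,389.60
Jun 13, 312 sold [FIFO — oldest first]: 13 @ $24.40 + 191 @ $24.35 + 108 @ $28.15 = $8,008.25
Total COGS = $11,389.60 + $8,008.25 = $19,397.85
Ending inventory: 143 @ $28.15 = $4,025.45
Check: goods available $23,423.30 = COGS $19,397.85 + ending $4,025.45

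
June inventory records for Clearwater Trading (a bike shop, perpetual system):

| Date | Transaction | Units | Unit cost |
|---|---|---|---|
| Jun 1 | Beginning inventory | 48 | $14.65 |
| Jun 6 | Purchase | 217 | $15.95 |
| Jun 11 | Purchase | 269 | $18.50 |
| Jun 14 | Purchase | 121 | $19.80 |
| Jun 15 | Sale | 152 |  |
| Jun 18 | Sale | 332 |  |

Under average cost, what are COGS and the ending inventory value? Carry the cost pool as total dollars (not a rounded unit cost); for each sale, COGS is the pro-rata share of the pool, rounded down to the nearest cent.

COGS = $8,524.78; ending inventory = $3,011.87

After Jun 1: 48 on hand, pool $703.20 (≈ $14.6500 each)
After Jun 6: 265 on hand, pool $4,164.35 (≈ $15.7145 each)
After Jun 11: 534 on hand, pool $9,140.85 (≈ $17.1177 each)
After Jun 14: 655 on hand, pool $11,536.65 (≈ $17.6132 each)
Jun 15, sell 152: 152/655 × $11,536.65 → $2,677.20
Jun 18, sell 332: 332/503 × $8,859.45 → $5,847.58
Total COGS = $2,677.20 + $5,847.58 = $8,524.78
Ending inventory (cost pool remaining) = $3,011.87
Check: goods available $11,536.65 = COGS $8,524.78 + ending $3,011.87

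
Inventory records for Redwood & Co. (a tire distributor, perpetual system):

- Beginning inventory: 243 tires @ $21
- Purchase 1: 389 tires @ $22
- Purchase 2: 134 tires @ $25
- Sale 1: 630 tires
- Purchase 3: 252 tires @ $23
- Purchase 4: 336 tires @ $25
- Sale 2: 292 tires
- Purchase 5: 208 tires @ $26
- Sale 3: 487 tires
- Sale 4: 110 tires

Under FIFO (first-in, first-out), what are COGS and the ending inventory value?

Sale 1 (630) [FIFO — oldest first]: 243 @ $21 + 387 @ $22 = $13,617
Sale 2 (292) [FIFO — oldest first]: 2 @ $22 + 134 @ $25 + 156 @ $23 = $6,982
Sale 3 (487) [FIFO — oldest first]: 96 @ $23 + 336 @ $25 + 55 @ $26 = $12,038
Sale 4 (110) [FIFO — oldest first]: 110 @ $26 = $2,860
Total COGS = $13,617 + $6,982 + $12,038 + $2,860 = $35,497
Ending inventory: 43 @ $26 = $1,118

COGS = $35,497; ending inventory = $1,118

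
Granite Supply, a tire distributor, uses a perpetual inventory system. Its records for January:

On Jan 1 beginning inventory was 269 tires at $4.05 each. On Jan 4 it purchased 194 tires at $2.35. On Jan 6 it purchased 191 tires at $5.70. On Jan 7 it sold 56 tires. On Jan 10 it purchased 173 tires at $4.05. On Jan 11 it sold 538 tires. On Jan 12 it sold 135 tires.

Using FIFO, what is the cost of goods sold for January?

Jan 7, 56 sold [FIFO — oldest first]: 56 @ $4.05 = $226.80
Jan 11, 538 sold [FIFO — oldest first]: 213 @ $4.05 + 194 @ $2.35 + 131 @ $5.70 = $2,065.25
Jan 12, 135 sold [FIFO — oldest first]: 60 @ $5.70 + 75 @ $4.05 = $645.75
Total COGS = $226.80 + $2,065.25 + $645.75 = $2,937.80
Ending inventory: 98 @ $4.05 = $396.90

COGS = $2,937.80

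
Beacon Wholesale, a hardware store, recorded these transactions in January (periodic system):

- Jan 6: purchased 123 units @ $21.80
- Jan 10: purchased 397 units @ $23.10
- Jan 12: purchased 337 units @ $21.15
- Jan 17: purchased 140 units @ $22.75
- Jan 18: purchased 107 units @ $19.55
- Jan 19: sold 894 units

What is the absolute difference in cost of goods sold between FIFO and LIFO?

FIFO COGS: 123 @ $21.80 + 397 @ $23.10 + 337 @ $21.15 + 37 @ $22.75 = $19,821.40
LIFO COGS: 107 @ $19.55 + 140 @ $22.75 + 337 @ $21.15 + 310 @ $23.10 = $19,565.40
Difference = |$19,821.40 − $19,565.40| = $256.00

$256.00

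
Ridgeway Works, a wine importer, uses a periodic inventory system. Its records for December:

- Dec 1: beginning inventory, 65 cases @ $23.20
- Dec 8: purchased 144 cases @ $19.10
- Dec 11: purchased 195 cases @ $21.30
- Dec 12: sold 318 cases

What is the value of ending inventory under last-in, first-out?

Dec 12, 318 sold [LIFO — newest first]: 195 @ $21.30 + 123 @ $19.10 = $6,502.80
Ending inventory: 65 @ $23.20 + 21 @ $19.10 = $1,909.10
Check: goods available $8,411.90 = COGS $6,502.80 + ending $1,909.10

Ending inventory = $1,909.10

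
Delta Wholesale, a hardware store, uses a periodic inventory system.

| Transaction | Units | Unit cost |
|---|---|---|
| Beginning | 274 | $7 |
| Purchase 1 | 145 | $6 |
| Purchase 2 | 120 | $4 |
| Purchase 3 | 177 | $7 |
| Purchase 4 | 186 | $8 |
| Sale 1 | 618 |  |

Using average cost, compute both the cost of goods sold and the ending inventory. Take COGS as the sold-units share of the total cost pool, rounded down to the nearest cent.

COGS = $4,107.43; ending inventory = $1,887.57

Sale 1, sell 618: 618/902 × $5,995.00 → $4,107.43
Ending inventory (cost pool remaining) = $1,887.57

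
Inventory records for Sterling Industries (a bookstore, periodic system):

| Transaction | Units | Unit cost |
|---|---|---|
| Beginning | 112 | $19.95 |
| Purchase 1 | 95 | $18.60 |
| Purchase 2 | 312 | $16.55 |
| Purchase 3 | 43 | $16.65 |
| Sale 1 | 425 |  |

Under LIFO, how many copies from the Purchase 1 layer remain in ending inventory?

25

Sale 1 (425) [LIFO — newest first]: 43 @ $16.65 + 312 @ $16.55 + 70 @ $18.60 = $7,181.55
Ending inventory: 112 @ $19.95 + 25 @ $18.60 = $2,699.40
Check: goods available $9,880.95 = COGS $7,181.55 + ending $2,699.40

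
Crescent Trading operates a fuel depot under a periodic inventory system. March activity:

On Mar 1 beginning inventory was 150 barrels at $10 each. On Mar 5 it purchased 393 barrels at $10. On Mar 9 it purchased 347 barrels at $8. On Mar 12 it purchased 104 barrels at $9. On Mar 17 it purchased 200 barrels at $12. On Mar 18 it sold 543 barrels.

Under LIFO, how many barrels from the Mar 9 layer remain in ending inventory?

Mar 18, 543 sold [LIFO — newest first]: 200 @ $12 + 104 @ $9 + 239 @ $8 = $5,248
Ending inventory: 150 @ $10 + 393 @ $10 + 108 @ $8 = $6,294

108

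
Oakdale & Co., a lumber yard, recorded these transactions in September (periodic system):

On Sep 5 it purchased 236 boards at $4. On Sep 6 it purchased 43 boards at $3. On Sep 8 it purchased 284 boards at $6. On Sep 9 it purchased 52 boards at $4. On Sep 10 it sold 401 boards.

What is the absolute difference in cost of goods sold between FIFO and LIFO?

FIFO COGS: 236 @ $4 + 43 @ $3 + 122 @ $6 = $1,805
LIFO COGS: 52 @ $4 + 284 @ $6 + 43 @ $3 + 22 @ $4 = $2,129
Difference = |$1,805 − $2,129| = $324

$324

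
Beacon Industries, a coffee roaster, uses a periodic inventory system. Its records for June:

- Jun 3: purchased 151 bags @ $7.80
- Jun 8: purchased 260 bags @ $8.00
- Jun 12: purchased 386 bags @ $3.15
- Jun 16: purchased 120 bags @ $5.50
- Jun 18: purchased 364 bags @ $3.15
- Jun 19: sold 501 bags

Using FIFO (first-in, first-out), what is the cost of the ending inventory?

Jun 19, 501 sold [FIFO — oldest first]: 151 @ $7.80 + 260 @ $8.00 + 90 @ $3.15 = $3,541.30
Ending inventory: 296 @ $3.15 + 120 @ $5.50 + 364 @ $3.15 = $2,739.00
Check: goods available $6,280.30 = COGS $3,541.30 + ending $2,739.00

Ending inventory = $2,739.00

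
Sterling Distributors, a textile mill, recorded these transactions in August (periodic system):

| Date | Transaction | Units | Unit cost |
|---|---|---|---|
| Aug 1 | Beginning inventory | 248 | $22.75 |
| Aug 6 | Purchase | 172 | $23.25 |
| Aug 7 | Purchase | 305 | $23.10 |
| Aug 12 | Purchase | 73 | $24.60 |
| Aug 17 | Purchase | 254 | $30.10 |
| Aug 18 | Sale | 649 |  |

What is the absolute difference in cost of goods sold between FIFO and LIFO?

FIFO COGS: 248 @ $22.75 + 172 @ $23.25 + 229 @ $23.10 = $14,930.90
LIFO COGS: 254 @ $30.10 + 73 @ $24.60 + 305 @ $23.10 + 17 @ $23.25 = $16,881.95
Difference = |$14,930.90 − $16,881.95| = $1,951.05

$1,951.05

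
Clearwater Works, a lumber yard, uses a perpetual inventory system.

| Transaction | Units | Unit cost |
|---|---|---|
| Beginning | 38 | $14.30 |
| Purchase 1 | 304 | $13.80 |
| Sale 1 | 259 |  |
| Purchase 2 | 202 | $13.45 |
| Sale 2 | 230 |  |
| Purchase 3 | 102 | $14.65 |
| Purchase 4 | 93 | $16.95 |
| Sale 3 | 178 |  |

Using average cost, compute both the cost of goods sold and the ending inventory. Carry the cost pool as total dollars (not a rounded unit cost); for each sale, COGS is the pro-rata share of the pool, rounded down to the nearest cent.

COGS = $9,426.88; ending inventory = $1,099.27

After Beginning: 38 on hand, pool $543.40 (≈ $14.3000 each)
After Purchase 1: 342 on hand, pool $4,738.60 (≈ $13.8556 each)
Sale 1, sell 259: 259/342 × $4,738.60 → $3,588.58
After Purchase 2: 285 on hand, pool $3,866.92 (≈ $13.5681 each)
Sale 2, sell 230: 230/285 × $3,866.92 → $3,120.67
After Purchase 3: 157 on hand, pool $2,240.55 (≈ $14.2710 each)
After Purchase 4: 250 on hand, pool $3,816.90 (≈ $15.2676 each)
Sale 3, sell 178: 178/250 × $3,816.90 → $2,717.63
Total COGS = $3,588.58 + $3,120.67 + $2,717.63 = $9,426.88
Ending inventory (cost pool remaining) = $1,099.27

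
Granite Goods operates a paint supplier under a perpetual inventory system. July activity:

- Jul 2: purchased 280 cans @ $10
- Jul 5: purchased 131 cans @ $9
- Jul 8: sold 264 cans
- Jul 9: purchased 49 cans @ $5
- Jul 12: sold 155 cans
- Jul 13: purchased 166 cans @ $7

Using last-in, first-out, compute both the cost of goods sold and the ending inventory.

Jul 8, 264 sold [LIFO — newest first]: 131 @ $9 + 133 @ $10 = $2,509
Jul 12, 155 sold [LIFO — newest first]: 49 @ $5 + 106 @ $10 = $1,305
Total COGS = $2,509 + $1,305 = $3,814
Ending inventory: 41 @ $10 + 166 @ $7 = $1,572
Check: goods available $5,386 = COGS $3,814 + ending $1,572

COGS = $3,814; ending inventory = $1,572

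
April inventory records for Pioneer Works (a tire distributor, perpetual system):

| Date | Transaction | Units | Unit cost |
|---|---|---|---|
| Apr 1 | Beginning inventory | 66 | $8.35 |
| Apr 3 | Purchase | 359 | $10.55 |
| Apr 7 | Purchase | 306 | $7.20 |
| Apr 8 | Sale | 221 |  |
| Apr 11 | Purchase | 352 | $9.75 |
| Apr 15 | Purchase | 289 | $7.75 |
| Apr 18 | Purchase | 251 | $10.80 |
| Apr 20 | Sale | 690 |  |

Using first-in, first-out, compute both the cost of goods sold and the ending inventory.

COGS = $8,296.75; ending inventory = $6,627.55

Apr 8, 221 sold [FIFO — oldest first]: 66 @ $8.35 + 155 @ $10.55 = $2,186.35
Apr 20, 690 sold [FIFO — oldest first]: 204 @ $10.55 + 306 @ $7.20 + 180 @ $9.75 = $6,110.40
Total COGS = $2,186.35 + $6,110.40 = $8,296.75
Ending inventory: 172 @ $9.75 + 289 @ $7.75 + 251 @ $10.80 = $6,627.55
Check: goods available $14,924.30 = COGS $8,296.75 + ending $6,627.55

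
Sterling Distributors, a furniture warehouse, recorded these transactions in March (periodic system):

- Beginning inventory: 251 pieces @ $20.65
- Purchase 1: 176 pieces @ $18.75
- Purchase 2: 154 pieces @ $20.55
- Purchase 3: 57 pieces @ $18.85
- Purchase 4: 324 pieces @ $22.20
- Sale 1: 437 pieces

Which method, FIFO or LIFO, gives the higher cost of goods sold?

FIFO COGS: 251 @ $20.65 + 176 @ $18.75 + 10 @ $20.55 = $8,688.65
LIFO COGS: 324 @ $22.20 + 57 @ $18.85 + 56 @ $20.55 = $9,418.05

LIFO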